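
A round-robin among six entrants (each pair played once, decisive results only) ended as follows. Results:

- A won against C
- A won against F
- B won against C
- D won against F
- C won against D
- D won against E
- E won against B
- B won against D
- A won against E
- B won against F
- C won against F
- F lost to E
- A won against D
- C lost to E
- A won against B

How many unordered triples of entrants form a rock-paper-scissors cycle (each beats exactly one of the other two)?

2

Win totals: A 5, B 3, C 2, D 2, E 3, F 0.
An entrant with w wins dominates both others in C(w,2) triples; summing gives 10 + 3 + 1 + 1 + 3 + 0 = 18 transitive triples.
Total triples C(6,3) = 20, so cyclic triples = 20 − 18 = 2.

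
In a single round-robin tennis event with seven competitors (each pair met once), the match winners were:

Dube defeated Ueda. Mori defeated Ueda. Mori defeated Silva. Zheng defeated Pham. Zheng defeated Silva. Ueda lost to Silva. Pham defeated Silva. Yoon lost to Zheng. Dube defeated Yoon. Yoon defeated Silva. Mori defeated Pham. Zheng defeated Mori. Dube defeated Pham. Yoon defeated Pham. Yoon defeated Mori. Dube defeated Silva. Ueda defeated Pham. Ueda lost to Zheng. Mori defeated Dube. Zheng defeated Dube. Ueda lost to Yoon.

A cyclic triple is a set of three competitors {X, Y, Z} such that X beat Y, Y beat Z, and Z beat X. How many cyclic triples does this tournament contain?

2

Win totals: Silva 1, Dube 4, Yoon 4, Zheng 6, Ueda 1, Mori 4, Pham 1.
A competitor with w wins dominates both others in C(w,2) triples; summing gives 0 + 6 + 6 + 15 + 0 + 6 + 0 = 33 transitive triples.
Total triples C(7,3) = 35, so cyclic triples = 35 − 33 = 2.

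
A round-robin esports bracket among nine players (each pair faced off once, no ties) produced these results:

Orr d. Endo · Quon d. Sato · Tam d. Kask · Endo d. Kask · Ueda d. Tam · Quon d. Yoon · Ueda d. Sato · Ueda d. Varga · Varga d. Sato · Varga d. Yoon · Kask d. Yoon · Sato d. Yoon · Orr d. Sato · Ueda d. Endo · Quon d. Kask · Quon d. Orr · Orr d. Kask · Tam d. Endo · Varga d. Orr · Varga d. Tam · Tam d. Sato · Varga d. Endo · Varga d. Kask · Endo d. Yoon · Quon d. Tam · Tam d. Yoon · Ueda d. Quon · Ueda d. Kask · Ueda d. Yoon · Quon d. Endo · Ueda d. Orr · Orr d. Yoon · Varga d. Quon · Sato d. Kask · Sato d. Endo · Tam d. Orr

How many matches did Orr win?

4

Orr's results: beat Kask, Yoon, Sato, Endo; lost to Varga, Ueda, Tam, Quon.
That is 4 wins.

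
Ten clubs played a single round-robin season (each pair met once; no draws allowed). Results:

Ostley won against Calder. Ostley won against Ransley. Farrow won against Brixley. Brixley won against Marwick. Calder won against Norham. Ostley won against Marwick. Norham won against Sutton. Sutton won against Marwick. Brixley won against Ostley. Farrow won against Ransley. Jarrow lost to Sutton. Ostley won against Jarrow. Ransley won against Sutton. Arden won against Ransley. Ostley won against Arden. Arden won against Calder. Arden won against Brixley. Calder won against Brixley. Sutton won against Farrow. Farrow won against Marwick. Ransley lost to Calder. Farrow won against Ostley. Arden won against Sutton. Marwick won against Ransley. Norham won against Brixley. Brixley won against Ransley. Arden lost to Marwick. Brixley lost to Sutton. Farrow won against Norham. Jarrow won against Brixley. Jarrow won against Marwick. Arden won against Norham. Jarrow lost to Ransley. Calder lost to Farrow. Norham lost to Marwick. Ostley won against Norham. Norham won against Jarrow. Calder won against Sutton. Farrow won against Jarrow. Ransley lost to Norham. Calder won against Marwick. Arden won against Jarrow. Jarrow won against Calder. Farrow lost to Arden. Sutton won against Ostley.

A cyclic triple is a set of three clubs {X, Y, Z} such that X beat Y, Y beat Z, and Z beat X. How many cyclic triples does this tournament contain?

27

Win totals: Norham 4, Arden 7, Ransley 2, Ostley 6, Marwick 3, Sutton 5, Jarrow 3, Calder 5, Farrow 7, Brixley 3.
A club with w wins dominates both others in C(w,2) triples; summing gives 6 + 21 + 1 + 15 + 3 + 10 + 3 + 10 + 21 + 3 = 93 transitive triples.
Total triples C(10,3) = 120, so cyclic triples = 120 − 93 = 27.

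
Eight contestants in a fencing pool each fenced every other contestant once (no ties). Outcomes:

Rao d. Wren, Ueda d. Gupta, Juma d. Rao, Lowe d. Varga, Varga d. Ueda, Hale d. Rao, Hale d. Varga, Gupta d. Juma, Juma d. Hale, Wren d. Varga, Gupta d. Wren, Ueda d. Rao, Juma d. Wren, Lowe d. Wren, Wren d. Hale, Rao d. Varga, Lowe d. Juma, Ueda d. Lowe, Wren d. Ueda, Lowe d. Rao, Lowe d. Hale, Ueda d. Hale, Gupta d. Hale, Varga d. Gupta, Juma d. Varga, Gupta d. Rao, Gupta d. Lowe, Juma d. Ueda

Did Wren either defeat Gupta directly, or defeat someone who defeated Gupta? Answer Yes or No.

Wren did not beat Gupta directly.
Wren beat Hale, Ueda, Varga. Of those, Ueda beat Gupta.

Yes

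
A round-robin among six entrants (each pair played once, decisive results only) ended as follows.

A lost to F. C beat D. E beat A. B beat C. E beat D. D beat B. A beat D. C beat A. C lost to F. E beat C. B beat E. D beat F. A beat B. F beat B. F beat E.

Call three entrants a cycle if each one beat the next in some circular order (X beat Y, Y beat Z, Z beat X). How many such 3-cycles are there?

Win totals: A 2, B 2, C 2, D 2, E 3, F 4.
An entrant with w wins dominates both others in C(w,2) triples; summing gives 1 + 1 + 1 + 1 + 3 + 6 = 13 transitive triples.
Total triples C(6,3) = 20, so cyclic triples = 20 − 13 = 7.

7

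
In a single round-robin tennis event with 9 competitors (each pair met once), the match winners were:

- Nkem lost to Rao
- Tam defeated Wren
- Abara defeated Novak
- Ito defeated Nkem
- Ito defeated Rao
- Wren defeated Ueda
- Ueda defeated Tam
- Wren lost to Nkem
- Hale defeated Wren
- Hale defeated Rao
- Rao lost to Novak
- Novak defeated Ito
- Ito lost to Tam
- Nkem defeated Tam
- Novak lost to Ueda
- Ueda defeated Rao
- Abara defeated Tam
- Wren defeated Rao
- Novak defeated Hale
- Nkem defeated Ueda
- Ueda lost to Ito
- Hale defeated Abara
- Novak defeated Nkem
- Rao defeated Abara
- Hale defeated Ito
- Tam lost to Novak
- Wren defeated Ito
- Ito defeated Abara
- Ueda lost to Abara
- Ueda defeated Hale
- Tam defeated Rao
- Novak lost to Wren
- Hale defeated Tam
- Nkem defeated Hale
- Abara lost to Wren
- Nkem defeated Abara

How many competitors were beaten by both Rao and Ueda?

0

Rao beat: Nkem, Abara.
Ueda beat: Rao, Novak, Tam, Hale.
No one was beaten by both.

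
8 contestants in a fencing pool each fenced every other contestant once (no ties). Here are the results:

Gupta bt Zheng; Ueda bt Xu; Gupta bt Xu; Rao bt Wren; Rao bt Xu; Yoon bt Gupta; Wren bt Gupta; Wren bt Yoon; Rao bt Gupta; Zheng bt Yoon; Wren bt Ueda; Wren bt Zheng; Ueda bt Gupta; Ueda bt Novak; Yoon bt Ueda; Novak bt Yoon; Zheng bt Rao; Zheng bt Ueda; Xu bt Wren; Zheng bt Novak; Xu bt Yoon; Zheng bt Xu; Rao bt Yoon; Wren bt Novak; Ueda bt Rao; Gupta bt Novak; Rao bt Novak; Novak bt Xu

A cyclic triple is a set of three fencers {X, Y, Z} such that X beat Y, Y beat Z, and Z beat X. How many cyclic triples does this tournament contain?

Win totals: Ueda 4, Novak 2, Wren 5, Gupta 3, Xu 2, Yoon 2, Zheng 5, Rao 5.
A fencer with w wins dominates both others in C(w,2) triples; summing gives 6 + 1 + 10 + 3 + 1 + 1 + 10 + 10 = 42 transitive triples.
Total triples C(8,3) = 56, so cyclic triples = 56 − 42 = 14.

14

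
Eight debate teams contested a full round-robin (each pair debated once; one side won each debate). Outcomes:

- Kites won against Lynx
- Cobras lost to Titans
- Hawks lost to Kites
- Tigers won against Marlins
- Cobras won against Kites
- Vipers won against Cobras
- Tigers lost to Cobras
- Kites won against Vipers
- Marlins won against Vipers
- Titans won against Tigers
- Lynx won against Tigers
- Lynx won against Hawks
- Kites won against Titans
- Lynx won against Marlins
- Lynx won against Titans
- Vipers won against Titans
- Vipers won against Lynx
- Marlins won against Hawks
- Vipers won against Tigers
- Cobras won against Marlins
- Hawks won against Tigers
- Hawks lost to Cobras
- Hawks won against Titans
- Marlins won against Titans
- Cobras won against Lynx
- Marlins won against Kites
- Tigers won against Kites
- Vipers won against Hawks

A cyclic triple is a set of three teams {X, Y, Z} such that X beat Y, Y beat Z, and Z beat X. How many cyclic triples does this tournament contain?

Win totals: Cobras 5, Vipers 5, Kites 4, Tigers 2, Hawks 2, Lynx 4, Titans 2, Marlins 4.
A team with w wins dominates both others in C(w,2) triples; summing gives 10 + 10 + 6 + 1 + 1 + 6 + 1 + 6 = 41 transitive triples.
Total triples C(8,3) = 56, so cyclic triples = 56 − 41 = 15.

15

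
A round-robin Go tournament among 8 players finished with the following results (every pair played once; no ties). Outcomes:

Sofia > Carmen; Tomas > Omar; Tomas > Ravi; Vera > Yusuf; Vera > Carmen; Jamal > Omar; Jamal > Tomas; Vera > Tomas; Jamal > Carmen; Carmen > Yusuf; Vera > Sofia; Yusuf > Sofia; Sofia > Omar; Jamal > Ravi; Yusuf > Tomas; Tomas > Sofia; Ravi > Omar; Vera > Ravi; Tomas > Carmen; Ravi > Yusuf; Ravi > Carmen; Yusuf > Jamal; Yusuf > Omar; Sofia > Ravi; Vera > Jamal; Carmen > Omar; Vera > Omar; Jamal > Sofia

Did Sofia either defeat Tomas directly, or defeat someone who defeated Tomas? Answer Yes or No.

No

Sofia did not beat Tomas directly.
Sofia beat Carmen, Omar, Ravi, but each of them lost to Tomas. No two-step path.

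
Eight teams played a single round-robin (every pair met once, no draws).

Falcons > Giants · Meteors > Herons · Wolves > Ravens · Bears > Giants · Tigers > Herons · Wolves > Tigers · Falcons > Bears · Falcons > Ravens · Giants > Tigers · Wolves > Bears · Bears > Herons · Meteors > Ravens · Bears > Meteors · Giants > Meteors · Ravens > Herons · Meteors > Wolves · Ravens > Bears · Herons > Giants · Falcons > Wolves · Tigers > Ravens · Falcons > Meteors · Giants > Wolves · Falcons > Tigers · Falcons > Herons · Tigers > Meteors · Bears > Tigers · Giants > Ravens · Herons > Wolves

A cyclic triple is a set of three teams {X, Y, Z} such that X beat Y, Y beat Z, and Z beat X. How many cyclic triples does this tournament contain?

Win totals: Tigers 3, Falcons 7, Meteors 3, Wolves 3, Bears 4, Ravens 2, Herons 2, Giants 4.
A team with w wins dominates both others in C(w,2) triples; summing gives 3 + 21 + 3 + 3 + 6 + 1 + 1 + 6 = 44 transitive triples.
Total triples C(8,3) = 56, so cyclic triples = 56 − 44 = 12.

12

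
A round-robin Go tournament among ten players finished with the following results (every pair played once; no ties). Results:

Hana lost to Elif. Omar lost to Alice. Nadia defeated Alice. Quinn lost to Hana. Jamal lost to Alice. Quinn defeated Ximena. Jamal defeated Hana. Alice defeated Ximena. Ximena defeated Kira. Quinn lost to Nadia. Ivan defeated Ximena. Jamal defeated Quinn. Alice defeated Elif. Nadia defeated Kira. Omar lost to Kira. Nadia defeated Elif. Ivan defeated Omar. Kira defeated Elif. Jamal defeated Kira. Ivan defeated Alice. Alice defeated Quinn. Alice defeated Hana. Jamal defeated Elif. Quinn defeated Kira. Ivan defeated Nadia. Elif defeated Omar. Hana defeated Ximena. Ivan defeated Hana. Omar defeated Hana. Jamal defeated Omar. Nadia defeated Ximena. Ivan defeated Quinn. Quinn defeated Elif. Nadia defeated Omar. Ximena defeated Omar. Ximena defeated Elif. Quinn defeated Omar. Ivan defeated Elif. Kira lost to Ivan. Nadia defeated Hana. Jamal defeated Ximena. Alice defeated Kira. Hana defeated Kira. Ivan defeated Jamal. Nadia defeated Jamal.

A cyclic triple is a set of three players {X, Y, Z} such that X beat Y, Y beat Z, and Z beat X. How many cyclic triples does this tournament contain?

6

Win totals: Nadia 8, Jamal 6, Omar 1, Quinn 4, Alice 7, Ximena 3, Hana 3, Ivan 9, Kira 2, Elif 2.
A player with w wins dominates both others in C(w,2) triples; summing gives 28 + 15 + 0 + 6 + 21 + 3 + 3 + 36 + 1 + 1 = 114 transitive triples.
Total triples C(10,3) = 120, so cyclic triples = 120 − 114 = 6.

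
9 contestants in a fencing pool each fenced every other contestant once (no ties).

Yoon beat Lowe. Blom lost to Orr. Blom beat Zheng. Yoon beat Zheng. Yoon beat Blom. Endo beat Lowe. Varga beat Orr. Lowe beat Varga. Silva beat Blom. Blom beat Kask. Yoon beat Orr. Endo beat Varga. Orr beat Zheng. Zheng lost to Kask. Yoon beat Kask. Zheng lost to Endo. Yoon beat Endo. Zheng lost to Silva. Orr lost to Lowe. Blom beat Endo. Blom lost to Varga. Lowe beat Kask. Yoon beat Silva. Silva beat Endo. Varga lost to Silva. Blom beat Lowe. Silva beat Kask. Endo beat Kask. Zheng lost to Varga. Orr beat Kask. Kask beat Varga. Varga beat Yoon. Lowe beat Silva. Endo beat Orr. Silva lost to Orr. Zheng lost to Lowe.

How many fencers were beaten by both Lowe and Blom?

2

Lowe beat: Orr, Varga, Kask, Zheng, Silva.
Blom beat: Lowe, Endo, Kask, Zheng.
Both beat: Kask, Zheng — 2.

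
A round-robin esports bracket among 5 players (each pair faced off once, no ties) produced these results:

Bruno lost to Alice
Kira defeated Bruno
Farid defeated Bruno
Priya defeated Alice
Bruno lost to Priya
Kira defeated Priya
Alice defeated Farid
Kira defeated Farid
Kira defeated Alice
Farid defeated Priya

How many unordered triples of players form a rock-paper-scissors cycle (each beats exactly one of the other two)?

Win totals: Priya 2, Farid 2, Kira 4, Bruno 0, Alice 2.
A player with w wins dominates both others in C(w,2) triples; summing gives 1 + 1 + 6 + 0 + 1 = 9 transitive triples.
Total triples C(5,3) = 10, so cyclic triples = 10 − 9 = 1.

1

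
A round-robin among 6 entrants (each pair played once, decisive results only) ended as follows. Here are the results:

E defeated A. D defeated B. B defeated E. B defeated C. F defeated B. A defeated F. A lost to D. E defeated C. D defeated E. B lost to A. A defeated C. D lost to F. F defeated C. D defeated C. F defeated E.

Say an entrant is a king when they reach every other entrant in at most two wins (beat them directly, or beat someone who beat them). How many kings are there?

A reaches everyone (king).
B cannot reach D, F in two steps.
C cannot reach A, B, D, E, F in two steps.
D reaches everyone (king).
E cannot reach D in two steps.
F reaches everyone (king).
Kings: A, D, F — 3.

3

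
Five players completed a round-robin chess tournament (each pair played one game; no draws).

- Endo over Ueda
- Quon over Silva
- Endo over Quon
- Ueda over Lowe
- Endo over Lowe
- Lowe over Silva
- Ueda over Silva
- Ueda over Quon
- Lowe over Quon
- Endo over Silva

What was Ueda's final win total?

3

Ueda's results: beat Quon, Silva, Lowe; lost to Endo.
That is 3 wins.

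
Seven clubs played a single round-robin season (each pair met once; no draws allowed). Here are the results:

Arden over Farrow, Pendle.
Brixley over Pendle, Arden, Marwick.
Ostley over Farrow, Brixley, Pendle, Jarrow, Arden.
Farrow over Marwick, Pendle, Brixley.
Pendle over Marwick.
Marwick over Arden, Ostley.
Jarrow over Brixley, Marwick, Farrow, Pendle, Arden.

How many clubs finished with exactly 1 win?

Win totals: Marwick 2, Jarrow 5, Farrow 3, Ostley 5, Brixley 3, Pendle 1, Arden 2.
Exactly 1: Pendle — 1 club.

1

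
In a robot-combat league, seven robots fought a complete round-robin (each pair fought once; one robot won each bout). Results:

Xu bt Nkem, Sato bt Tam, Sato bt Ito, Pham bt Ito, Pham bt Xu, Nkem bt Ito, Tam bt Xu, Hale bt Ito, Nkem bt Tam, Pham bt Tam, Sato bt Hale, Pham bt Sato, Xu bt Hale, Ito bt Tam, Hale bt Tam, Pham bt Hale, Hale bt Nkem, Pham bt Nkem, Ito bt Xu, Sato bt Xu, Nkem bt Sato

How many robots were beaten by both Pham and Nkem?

3

Pham beat: Sato, Hale, Tam, Ito, Nkem, Xu.
Nkem beat: Sato, Tam, Ito.
Both beat: Sato, Tam, Ito — 3.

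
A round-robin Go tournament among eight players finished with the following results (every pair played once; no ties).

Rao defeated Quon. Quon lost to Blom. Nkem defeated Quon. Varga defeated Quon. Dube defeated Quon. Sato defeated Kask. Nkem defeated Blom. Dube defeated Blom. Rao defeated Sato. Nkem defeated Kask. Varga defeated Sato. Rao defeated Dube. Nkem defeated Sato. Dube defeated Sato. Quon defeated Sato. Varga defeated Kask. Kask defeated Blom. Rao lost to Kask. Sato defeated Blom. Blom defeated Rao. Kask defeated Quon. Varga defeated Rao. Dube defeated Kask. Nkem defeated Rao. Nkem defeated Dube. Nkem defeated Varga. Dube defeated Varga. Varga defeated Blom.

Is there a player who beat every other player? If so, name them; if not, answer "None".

Nkem

Nkem has 7 wins out of 7 opponents — a perfect record.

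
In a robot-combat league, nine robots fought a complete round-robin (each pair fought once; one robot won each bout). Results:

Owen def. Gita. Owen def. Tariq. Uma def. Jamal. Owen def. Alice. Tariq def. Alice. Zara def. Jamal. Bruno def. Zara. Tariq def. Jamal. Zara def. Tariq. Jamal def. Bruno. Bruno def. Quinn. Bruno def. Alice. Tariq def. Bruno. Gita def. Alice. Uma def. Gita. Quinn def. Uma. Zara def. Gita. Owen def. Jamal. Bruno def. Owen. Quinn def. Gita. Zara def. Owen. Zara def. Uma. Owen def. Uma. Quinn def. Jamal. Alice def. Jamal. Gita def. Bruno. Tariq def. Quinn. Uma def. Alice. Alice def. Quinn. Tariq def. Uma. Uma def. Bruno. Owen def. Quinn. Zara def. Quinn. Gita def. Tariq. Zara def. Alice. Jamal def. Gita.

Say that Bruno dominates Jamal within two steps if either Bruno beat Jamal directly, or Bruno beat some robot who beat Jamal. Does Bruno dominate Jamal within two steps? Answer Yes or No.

Yes

Bruno did not beat Jamal directly.
Bruno beat Zara, Quinn, Alice, Owen. Of those, Zara beat Jamal.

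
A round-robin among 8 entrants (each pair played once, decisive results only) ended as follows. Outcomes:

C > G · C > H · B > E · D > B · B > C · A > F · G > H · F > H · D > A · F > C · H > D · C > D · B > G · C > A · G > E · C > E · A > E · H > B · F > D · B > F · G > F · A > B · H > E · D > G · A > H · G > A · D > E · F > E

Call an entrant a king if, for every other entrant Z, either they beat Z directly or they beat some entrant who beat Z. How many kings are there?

A reaches everyone (king).
B reaches everyone (king).
C reaches everyone (king).
D reaches everyone (king).
E cannot reach A, B, C, D, F, G, H in two steps.
F reaches everyone (king).
G reaches everyone (king).
H reaches everyone (king).
Kings: A, B, C, D, F, G, H — 7.

7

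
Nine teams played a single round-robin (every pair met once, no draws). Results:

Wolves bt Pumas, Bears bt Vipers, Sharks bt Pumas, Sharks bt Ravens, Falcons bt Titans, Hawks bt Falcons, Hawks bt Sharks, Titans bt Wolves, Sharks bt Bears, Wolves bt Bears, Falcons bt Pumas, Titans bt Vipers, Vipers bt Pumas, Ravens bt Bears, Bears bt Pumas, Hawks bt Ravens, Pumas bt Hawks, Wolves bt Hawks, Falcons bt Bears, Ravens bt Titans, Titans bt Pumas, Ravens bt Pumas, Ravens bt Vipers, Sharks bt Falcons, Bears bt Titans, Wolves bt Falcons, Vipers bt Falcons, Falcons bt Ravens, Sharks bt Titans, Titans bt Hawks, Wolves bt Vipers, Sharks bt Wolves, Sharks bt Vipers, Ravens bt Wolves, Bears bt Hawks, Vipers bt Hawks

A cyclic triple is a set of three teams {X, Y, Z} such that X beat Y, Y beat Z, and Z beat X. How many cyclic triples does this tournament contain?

Win totals: Hawks 3, Ravens 5, Wolves 5, Pumas 1, Bears 4, Vipers 3, Titans 4, Falcons 4, Sharks 7.
A team with w wins dominates both others in C(w,2) triples; summing gives 3 + 10 + 10 + 0 + 6 + 3 + 6 + 6 + 21 = 65 transitive triples.
Total triples C(9,3) = 84, so cyclic triples = 84 − 65 = 19.

19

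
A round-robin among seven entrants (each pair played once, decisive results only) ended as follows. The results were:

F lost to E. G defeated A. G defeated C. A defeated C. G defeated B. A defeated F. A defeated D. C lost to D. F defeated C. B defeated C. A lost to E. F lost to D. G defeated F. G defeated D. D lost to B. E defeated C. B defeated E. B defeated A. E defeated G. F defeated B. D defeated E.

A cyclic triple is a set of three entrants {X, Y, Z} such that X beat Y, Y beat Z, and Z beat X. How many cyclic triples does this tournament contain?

Win totals: A 3, B 4, C 0, D 3, E 4, F 2, G 5.
An entrant with w wins dominates both others in C(w,2) triples; summing gives 3 + 6 + 0 + 3 + 6 + 1 + 10 = 29 transitive triples.
Total triples C(7,3) = 35, so cyclic triples = 35 − 29 = 6.

6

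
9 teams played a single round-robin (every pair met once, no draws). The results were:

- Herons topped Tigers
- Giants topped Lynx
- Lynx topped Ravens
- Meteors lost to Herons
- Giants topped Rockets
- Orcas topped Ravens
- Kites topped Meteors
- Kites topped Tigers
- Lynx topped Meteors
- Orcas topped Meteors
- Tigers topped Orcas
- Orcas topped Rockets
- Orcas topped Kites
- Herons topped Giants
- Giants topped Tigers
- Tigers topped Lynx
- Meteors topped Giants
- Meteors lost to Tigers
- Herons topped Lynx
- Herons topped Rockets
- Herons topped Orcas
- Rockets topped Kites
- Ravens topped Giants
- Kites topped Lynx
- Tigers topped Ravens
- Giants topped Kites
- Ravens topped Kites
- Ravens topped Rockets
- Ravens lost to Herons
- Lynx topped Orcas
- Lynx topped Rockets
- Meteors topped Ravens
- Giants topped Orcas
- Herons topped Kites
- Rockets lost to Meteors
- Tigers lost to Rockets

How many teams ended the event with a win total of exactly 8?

1

Win totals: Giants 5, Orcas 4, Ravens 3, Lynx 4, Tigers 4, Kites 3, Herons 8, Meteors 3, Rockets 2.
Exactly 8: Herons — 1 team.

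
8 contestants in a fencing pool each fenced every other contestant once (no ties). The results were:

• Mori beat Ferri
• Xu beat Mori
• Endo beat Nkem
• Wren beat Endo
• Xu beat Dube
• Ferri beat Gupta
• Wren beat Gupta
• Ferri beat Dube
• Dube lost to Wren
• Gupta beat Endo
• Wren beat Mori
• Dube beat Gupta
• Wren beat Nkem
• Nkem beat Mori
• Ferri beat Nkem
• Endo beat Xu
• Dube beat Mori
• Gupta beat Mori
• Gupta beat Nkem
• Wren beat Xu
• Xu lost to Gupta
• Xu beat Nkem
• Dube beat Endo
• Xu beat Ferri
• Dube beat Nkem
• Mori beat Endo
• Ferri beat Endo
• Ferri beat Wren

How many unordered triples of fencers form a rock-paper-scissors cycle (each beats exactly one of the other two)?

11

Win totals: Mori 2, Endo 2, Wren 6, Xu 4, Nkem 1, Dube 4, Gupta 4, Ferri 5.
A fencer with w wins dominates both others in C(w,2) triples; summing gives 1 + 1 + 15 + 6 + 0 + 6 + 6 + 10 = 45 transitive triples.
Total triples C(8,3) = 56, so cyclic triples = 56 − 45 = 11.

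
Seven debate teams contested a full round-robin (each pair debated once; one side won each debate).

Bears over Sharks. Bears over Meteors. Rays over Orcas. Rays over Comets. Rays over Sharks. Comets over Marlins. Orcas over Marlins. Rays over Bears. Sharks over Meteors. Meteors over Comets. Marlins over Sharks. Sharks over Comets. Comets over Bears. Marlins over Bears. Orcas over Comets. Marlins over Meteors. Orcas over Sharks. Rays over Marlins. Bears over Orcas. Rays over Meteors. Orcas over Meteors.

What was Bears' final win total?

3

Bears' results: beat Orcas, Sharks, Meteors; lost to Marlins, Comets, Rays.
That is 3 wins.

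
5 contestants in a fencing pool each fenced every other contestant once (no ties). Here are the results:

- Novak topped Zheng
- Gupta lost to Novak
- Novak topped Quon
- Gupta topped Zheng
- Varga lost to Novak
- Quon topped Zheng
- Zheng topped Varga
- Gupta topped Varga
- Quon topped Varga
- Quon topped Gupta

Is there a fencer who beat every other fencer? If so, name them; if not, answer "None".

Novak has 4 wins out of 4 opponents — a perfect record.

Novak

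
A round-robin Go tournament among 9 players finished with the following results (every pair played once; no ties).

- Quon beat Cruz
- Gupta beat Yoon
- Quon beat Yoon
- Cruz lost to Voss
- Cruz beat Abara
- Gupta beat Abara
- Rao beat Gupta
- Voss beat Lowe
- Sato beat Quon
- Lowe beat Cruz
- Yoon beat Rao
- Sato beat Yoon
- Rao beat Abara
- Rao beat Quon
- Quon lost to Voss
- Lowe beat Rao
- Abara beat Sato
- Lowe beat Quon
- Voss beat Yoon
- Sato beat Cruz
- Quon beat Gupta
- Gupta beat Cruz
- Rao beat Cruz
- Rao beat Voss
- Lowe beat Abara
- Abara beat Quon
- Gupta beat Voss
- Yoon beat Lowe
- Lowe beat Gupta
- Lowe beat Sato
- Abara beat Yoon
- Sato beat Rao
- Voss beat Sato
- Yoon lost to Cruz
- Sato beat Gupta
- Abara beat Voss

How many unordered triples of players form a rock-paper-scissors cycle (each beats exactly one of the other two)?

22

Win totals: Quon 3, Rao 5, Voss 5, Gupta 4, Sato 5, Cruz 2, Yoon 2, Abara 4, Lowe 6.
A player with w wins dominates both others in C(w,2) triples; summing gives 3 + 10 + 10 + 6 + 10 + 1 + 1 + 6 + 15 = 62 transitive triples.
Total triples C(9,3) = 84, so cyclic triples = 84 − 62 = 22.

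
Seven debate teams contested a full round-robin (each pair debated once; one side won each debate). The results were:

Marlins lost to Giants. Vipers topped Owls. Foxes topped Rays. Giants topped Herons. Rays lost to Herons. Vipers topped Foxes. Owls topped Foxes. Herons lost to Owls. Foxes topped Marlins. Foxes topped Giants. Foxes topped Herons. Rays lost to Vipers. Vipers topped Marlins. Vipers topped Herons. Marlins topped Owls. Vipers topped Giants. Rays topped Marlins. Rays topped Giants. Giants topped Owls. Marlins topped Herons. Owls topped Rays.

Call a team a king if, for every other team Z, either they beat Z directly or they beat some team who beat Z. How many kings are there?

Marlins cannot reach Giants, Vipers in two steps.
Giants cannot reach Vipers in two steps.
Owls cannot reach Vipers in two steps.
Vipers reaches everyone (king).
Herons cannot reach Owls, Vipers, Foxes in two steps.
Foxes cannot reach Vipers in two steps.
Rays cannot reach Vipers, Foxes in two steps.
Kings: Vipers — 1.

1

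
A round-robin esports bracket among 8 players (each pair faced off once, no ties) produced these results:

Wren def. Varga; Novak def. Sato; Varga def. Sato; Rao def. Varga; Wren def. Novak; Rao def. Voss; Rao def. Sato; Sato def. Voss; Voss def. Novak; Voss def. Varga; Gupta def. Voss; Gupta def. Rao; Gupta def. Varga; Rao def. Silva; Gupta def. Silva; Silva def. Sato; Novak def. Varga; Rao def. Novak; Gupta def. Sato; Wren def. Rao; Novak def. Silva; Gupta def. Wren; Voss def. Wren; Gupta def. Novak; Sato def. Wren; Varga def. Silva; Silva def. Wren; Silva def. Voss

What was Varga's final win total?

2

Varga's results: beat Silva, Sato; lost to Gupta, Rao, Wren, Voss, Novak.
That is 2 wins.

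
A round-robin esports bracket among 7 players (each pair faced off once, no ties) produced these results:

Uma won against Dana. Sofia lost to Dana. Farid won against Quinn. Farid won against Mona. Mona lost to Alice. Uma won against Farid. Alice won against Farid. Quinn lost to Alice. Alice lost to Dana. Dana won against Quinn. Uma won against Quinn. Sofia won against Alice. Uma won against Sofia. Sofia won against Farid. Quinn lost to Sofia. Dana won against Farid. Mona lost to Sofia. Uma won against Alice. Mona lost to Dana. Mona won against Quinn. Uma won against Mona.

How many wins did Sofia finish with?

4

Sofia's results: beat Alice, Mona, Quinn, Farid; lost to Dana, Uma.
That is 4 wins.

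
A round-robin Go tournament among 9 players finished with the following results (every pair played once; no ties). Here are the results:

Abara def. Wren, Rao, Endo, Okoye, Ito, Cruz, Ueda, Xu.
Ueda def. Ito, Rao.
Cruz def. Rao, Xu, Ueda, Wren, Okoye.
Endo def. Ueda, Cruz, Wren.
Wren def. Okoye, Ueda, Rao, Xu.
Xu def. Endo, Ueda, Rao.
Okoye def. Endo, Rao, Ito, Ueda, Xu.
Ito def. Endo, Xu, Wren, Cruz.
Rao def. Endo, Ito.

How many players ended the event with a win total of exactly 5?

2

Win totals: Ito 4, Ueda 2, Okoye 5, Xu 3, Cruz 5, Endo 3, Rao 2, Wren 4, Abara 8.
Exactly 5: Okoye, Cruz — 2 players.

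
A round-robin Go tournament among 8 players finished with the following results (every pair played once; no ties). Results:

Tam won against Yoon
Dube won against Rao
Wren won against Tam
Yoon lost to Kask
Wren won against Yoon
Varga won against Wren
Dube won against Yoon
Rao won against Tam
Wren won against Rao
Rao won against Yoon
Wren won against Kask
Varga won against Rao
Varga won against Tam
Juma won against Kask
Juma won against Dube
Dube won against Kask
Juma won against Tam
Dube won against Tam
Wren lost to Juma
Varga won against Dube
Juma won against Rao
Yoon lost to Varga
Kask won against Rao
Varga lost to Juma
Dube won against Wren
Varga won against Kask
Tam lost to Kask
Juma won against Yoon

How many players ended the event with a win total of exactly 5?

Win totals: Varga 6, Kask 3, Juma 7, Wren 4, Tam 1, Rao 2, Yoon 0, Dube 5.
Exactly 5: Dube — 1 player.

1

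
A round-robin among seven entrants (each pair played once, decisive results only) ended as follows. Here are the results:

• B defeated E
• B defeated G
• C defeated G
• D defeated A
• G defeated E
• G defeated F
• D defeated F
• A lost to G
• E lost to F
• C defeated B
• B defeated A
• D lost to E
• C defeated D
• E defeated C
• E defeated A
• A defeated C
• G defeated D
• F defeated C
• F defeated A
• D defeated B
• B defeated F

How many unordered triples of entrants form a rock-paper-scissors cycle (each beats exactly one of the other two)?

11

Win totals: A 1, B 4, C 3, D 3, E 3, F 3, G 4.
An entrant with w wins dominates both others in C(w,2) triples; summing gives 0 + 6 + 3 + 3 + 3 + 3 + 6 = 24 transitive triples.
Total triples C(7,3) = 35, so cyclic triples = 35 − 24 = 11.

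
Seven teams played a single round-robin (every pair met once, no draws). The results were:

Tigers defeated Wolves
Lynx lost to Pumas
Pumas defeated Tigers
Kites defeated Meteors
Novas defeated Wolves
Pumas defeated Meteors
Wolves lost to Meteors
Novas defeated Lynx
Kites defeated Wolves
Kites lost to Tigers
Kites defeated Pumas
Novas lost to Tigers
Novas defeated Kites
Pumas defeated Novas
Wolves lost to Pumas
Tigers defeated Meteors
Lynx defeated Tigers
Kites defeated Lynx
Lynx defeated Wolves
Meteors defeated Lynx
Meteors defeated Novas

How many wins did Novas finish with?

Novas' results: beat Lynx, Wolves, Kites; lost to Tigers, Meteors, Pumas.
That is 3 wins.

3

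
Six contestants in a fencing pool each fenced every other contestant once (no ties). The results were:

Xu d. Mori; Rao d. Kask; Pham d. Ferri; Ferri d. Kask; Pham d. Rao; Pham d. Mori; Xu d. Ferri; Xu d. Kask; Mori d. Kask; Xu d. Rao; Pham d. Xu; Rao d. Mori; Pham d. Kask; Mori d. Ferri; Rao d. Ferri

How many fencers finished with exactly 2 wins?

1

Win totals: Pham 5, Ferri 1, Kask 0, Mori 2, Xu 4, Rao 3.
Exactly 2: Mori — 1 fencer.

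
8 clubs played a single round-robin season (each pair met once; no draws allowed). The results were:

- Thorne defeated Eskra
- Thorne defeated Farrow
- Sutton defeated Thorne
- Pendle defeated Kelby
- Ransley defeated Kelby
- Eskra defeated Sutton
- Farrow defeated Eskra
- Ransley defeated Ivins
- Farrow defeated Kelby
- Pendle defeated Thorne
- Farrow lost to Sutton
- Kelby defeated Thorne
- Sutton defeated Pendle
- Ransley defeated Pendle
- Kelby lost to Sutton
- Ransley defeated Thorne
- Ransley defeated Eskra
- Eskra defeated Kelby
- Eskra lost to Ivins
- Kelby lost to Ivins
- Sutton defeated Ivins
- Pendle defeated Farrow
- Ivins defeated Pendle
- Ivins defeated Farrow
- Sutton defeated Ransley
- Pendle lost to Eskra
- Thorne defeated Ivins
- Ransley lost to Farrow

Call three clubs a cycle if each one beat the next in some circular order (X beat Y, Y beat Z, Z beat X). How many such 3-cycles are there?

13

Win totals: Kelby 1, Ivins 4, Thorne 3, Eskra 3, Sutton 6, Farrow 3, Ransley 5, Pendle 3.
A club with w wins dominates both others in C(w,2) triples; summing gives 0 + 6 + 3 + 3 + 15 + 3 + 10 + 3 = 43 transitive triples.
Total triples C(8,3) = 56, so cyclic triples = 56 − 43 = 13.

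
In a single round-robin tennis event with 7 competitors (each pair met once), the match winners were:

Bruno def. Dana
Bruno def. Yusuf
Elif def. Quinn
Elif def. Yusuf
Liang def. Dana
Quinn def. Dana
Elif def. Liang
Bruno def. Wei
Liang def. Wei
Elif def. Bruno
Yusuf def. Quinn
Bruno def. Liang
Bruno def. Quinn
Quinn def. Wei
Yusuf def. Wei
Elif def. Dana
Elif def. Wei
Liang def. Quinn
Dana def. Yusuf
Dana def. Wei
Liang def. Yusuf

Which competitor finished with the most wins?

Elif

Win totals: Elif 6, Quinn 2, Liang 4, Dana 2, Bruno 5, Yusuf 2, Wei 0.
Elif leads with 6 wins (next highest: 5).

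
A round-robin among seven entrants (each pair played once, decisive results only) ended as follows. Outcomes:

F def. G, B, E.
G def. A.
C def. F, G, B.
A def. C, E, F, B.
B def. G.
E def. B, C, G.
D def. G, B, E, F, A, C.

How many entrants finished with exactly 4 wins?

1

Win totals: A 4, B 1, C 3, D 6, E 3, F 3, G 1.
Exactly 4: A — 1 entrant.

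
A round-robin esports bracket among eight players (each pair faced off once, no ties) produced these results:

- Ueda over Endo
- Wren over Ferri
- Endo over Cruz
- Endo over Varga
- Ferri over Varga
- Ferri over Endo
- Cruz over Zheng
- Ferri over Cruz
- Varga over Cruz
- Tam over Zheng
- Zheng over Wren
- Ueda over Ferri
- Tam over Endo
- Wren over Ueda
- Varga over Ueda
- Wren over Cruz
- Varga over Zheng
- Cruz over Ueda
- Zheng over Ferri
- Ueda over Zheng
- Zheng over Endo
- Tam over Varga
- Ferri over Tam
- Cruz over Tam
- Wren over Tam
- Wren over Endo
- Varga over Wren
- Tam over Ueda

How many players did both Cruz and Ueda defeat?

Cruz beat: Ueda, Zheng, Tam.
Ueda beat: Zheng, Ferri, Endo.
Both beat: Zheng — 1.

1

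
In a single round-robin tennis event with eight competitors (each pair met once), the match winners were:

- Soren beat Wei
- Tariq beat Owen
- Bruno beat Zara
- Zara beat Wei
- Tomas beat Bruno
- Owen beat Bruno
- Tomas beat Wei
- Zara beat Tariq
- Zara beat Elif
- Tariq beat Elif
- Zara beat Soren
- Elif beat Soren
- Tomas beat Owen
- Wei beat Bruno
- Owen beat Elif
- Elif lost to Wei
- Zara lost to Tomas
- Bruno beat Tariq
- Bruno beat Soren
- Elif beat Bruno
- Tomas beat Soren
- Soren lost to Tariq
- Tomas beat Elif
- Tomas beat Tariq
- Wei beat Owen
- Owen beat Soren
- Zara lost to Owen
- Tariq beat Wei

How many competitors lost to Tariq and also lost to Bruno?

1

Tariq beat: Wei, Soren, Owen, Elif.
Bruno beat: Soren, Tariq, Zara.
Both beat: Soren — 1.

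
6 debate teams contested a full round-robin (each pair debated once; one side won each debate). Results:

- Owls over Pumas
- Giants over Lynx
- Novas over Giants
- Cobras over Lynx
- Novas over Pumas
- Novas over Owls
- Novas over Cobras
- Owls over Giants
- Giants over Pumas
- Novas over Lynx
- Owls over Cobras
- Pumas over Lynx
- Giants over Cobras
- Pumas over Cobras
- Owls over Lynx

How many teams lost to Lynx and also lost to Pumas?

0

Lynx beat: no one.
Pumas beat: Lynx, Cobras.
No one was beaten by both.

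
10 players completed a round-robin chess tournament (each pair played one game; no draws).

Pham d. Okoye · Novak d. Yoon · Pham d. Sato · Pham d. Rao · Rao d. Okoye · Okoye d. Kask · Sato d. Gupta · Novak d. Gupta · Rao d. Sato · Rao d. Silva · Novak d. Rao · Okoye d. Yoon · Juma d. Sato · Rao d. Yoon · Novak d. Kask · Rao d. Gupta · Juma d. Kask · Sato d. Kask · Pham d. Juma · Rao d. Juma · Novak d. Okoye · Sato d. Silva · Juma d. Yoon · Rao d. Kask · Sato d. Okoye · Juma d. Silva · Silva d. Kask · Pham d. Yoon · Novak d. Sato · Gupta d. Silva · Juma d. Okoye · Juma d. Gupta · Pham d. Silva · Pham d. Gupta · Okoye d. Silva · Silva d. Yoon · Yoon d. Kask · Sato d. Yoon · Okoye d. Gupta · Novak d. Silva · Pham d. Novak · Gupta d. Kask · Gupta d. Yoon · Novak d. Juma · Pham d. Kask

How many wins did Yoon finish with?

Yoon's results: beat Kask; lost to Gupta, Rao, Novak, Okoye, Pham, Juma, Silva, Sato.
That is 1 win.

1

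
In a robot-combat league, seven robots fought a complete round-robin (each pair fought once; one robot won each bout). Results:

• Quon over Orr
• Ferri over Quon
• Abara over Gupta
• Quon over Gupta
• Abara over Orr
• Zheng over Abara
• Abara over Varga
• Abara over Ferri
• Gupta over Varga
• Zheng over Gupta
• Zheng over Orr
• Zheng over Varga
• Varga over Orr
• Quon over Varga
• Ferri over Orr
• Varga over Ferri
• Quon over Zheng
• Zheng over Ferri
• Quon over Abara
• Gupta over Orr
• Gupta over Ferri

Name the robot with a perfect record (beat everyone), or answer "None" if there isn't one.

None

Highest win total is Zheng with 5 (out of 6 possible).
Zheng lost to Quon, so no robot went undefeated.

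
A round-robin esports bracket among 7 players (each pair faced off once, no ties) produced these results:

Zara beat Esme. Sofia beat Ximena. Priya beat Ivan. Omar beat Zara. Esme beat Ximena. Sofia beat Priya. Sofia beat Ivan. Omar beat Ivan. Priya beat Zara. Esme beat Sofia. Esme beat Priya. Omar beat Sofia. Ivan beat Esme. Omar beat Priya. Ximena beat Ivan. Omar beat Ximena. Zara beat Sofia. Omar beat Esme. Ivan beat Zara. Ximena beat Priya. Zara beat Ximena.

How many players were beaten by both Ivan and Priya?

Ivan beat: Zara, Esme.
Priya beat: Zara, Ivan.
Both beat: Zara — 1.

1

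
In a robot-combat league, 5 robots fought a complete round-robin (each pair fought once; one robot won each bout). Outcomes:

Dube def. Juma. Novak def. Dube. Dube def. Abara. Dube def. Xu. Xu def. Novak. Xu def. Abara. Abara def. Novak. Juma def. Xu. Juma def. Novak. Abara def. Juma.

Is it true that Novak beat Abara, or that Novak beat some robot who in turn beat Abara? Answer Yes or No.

Novak did not beat Abara directly.
Novak beat Dube. Of those, Dube beat Abara.

Yes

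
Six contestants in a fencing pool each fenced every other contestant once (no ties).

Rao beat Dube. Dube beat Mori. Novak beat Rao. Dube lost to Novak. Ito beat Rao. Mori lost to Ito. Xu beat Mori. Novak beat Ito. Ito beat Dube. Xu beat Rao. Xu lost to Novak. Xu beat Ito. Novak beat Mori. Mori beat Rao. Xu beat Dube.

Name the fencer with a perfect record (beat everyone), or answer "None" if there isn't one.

Novak

Novak has 5 wins out of 5 opponents — a perfect record.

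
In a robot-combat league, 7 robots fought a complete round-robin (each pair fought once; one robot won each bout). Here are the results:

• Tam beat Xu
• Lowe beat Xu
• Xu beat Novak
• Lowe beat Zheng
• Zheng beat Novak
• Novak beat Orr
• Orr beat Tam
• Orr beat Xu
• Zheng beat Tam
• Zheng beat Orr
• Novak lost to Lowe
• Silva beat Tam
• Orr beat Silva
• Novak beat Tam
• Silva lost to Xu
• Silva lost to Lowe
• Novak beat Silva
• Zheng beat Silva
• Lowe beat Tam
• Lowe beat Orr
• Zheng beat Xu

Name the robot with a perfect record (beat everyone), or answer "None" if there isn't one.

Lowe has 6 wins out of 6 opponents — a perfect record.

Lowe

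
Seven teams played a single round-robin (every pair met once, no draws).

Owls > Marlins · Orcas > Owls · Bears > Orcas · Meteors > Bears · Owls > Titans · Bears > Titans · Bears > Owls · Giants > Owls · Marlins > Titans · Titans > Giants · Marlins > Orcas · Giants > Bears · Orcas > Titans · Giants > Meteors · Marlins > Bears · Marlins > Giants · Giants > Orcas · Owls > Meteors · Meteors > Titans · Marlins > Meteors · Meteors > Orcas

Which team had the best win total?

Win totals: Bears 3, Marlins 5, Giants 4, Meteors 3, Owls 3, Titans 1, Orcas 2.
Marlins leads with 5 wins (next highest: 4).

Marlins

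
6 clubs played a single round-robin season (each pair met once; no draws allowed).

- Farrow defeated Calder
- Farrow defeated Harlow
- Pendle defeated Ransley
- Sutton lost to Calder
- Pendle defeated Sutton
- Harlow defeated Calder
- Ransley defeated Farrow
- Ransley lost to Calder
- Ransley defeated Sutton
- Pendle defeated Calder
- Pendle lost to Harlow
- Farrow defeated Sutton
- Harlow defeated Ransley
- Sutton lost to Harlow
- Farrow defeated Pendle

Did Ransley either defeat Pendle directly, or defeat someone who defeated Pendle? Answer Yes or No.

Yes

Ransley did not beat Pendle directly.
Ransley beat Farrow, Sutton. Of those, Farrow beat Pendle.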